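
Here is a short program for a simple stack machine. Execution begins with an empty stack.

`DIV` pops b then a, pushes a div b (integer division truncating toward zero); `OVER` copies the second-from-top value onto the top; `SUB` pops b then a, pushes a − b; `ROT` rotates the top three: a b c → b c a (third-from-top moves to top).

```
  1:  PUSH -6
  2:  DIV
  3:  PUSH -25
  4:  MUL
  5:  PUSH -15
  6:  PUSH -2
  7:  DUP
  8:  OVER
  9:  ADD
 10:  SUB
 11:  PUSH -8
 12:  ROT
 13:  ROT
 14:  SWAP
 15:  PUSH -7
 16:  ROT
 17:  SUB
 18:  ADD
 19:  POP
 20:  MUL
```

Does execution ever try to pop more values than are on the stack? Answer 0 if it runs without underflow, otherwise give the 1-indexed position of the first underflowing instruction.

PUSH -6 → [-6]
DIV  — needs 2 operands, stack has 1 → underflow

2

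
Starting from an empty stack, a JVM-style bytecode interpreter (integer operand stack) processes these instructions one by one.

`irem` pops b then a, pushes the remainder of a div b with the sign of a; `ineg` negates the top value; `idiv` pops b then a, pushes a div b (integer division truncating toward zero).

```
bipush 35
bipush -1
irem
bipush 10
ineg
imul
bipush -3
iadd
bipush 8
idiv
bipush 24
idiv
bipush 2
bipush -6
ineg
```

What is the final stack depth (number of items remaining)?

3

bipush 35 -> 35
bipush -1 -> 35 -1
irem      -> 0
bipush 10 -> 0 10
ineg      -> 0 -10
imul      -> 0
bipush -3 -> 0 -3
iadd      -> -3
bipush 8  -> -3 8
idiv      -> 0
bipush 24 -> 0 24
idiv      -> 0
bipush 2  -> 0 2
bipush -6 -> 0 2 -6
ineg      -> 0 2 6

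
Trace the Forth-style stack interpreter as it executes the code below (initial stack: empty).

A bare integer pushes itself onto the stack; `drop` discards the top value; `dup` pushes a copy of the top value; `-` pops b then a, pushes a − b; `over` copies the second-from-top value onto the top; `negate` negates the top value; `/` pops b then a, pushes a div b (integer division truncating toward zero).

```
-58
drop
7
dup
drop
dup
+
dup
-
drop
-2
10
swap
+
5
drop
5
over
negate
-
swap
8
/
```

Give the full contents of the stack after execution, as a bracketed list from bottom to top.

-58    : -58
drop   : (empty)
7      : 7
dup    : 7 7
drop   : 7
dup    : 7 7
+      : 14
dup    : 14 14
-      : 0
drop   : (empty)
-2     : -2
10     : -2 10
swap   : 10 -2
+      : 8
5      : 8 5
drop   : 8
5      : 8 5
over   : 8 5 8
negate : 8 5 -8
-      : 8 13
swap   : 13 8
8      : 13 8 8
/      : 13 1

[13, 1]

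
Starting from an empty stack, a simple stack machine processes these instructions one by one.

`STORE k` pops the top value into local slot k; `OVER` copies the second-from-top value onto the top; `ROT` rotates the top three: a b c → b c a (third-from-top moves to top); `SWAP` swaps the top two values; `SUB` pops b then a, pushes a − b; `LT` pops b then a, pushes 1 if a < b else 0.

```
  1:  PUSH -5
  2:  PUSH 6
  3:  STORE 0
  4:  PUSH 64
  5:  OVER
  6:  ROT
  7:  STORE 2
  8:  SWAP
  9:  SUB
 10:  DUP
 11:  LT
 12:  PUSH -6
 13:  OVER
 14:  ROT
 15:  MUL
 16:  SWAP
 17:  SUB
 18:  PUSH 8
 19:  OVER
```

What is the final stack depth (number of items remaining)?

3

PUSH -5 -> -5
PUSH 6  -> -5 6
STORE 0 -> -5
PUSH 64 -> -5 64
OVER    -> -5 64 -5
ROT     -> 64 -5 -5
STORE 2 -> 64 -5
SWAP    -> -5 64
SUB     -> -69
DUP     -> -69 -69
LT      -> 0
PUSH -6 -> 0 -6
OVER    -> 0 -6 0
ROT     -> -6 0 0
MUL     -> -6 0
SWAP    -> 0 -6
SUB     -> 6
PUSH 8  -> 6 8
OVER    -> 6 8 6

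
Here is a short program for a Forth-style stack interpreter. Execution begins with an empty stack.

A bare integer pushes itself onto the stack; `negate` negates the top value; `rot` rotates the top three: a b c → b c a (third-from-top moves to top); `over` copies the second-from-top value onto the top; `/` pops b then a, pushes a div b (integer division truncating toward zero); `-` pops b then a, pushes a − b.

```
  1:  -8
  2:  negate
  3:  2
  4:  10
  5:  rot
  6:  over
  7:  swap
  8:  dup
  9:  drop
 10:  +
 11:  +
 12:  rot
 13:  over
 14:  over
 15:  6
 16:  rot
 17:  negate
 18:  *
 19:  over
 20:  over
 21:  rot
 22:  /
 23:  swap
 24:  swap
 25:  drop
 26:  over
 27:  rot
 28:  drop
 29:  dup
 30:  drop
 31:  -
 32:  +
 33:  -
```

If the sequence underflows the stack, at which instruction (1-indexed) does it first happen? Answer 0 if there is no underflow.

12

-8     → -8
negate → 8
2      → 8 2
10     → 8 2 10
rot    → 2 10 8
over   → 2 10 8 10
swap   → 2 10 10 8
dup    → 2 10 10 8 8
drop   → 2 10 10 8
+      → 2 10 18
+      → 2 28
rot  — needs 3 operands, stack has 2 → underflow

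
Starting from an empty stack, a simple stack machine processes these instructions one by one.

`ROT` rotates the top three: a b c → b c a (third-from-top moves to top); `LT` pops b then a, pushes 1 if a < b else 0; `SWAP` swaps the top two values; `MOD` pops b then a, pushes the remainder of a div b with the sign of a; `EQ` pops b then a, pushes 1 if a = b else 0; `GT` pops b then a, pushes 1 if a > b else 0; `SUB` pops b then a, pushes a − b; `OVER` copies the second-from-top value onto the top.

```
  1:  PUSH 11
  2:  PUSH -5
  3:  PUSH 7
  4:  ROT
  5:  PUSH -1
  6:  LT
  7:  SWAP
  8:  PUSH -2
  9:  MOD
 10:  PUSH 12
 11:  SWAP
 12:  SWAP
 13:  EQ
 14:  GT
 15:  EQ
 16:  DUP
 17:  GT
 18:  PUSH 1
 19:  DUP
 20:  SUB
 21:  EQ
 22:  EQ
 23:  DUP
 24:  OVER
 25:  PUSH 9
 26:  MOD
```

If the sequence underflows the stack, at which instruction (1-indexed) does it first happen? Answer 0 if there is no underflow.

22

PUSH 11 -> 11
PUSH -5 -> 11 -5
PUSH 7  -> 11 -5 7
ROT     -> -5 7 11
PUSH -1 -> -5 7 11 -1
LT      -> -5 7 0
SWAP    -> -5 0 7
PUSH -2 -> -5 0 7 -2
MOD     -> -5 0 1
PUSH 12 -> -5 0 1 12
SWAP    -> -5 0 12 1
SWAP    -> -5 0 1 12
EQ      -> -5 0 0
GT      -> -5 0
EQ      -> 0
DUP     -> 0 0
GT      -> 0
PUSH 1  -> 0 1
DUP     -> 0 1 1
SUB     -> 0 0
EQ      -> 1
EQ  — needs 2 operands, stack has 1 → underflow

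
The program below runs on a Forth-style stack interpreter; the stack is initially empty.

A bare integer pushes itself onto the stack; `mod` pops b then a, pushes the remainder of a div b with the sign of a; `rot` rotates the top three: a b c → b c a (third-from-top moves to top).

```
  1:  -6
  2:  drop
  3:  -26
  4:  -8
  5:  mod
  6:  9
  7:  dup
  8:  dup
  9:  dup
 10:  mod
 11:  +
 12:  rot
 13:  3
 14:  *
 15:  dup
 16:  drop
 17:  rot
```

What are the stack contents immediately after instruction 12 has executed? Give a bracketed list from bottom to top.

[9, 9, -2]

-6   : -6
drop : (empty)
-26  : -26
-8   : -26 -8
mod  : -2
9    : -2 9
dup  : -2 9 9
dup  : -2 9 9 9
dup  : -2 9 9 9 9
mod  : -2 9 9 0
+    : -2 9 9
rot  : 9 9 -2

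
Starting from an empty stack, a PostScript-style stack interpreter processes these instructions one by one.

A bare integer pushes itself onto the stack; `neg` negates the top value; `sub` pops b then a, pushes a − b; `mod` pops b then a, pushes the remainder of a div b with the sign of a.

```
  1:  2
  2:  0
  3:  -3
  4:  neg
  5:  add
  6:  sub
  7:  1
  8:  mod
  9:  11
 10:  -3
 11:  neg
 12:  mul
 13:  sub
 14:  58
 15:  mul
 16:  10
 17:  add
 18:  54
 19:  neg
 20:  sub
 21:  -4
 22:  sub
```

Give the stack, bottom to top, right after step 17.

[-1904]

2   : [2]
0   : [2, 0]
-3  : [2, 0, -3]
neg : [2, 0, 3]
add : [2, 3]
sub : [-1]
1   : [-1, 1]
mod : [0]
11  : [0, 11]
-3  : [0, 11, -3]
neg : [0, 11, 3]
mul : [0, 33]
sub : [-33]
58  : [-33, 58]
mul : [-1914]
10  : [-1914, 10]
add : [-1904]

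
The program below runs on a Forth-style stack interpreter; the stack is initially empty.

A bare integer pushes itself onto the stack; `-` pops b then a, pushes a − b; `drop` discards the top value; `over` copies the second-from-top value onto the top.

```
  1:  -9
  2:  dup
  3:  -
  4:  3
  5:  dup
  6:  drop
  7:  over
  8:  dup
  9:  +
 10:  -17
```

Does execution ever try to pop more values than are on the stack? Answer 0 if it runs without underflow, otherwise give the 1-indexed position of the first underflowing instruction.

0

-9    [-9]
dup   [-9, -9]
-     [0]
3     [0, 3]
dup   [0, 3, 3]
drop  [0, 3]
over  [0, 3, 0]
dup   [0, 3, 0, 0]
+     [0, 3, 0]
-17   [0, 3, 0, -17]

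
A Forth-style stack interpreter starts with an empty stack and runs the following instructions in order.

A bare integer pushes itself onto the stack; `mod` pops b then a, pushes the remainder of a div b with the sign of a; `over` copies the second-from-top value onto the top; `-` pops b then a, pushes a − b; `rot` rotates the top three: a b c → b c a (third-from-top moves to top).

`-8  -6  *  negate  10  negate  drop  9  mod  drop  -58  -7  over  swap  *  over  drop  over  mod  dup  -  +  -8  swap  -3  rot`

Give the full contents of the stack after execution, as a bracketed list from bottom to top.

-8     : -8
-6     : -8 -6
*      : 48
negate : -48
10     : -48 10
negate : -48 -10
drop   : -48
9      : -48 9
mod    : -3
drop   : (empty)
-58    : -58
-7     : -58 -7
over   : -58 -7 -58
swap   : -58 -58 -7
*      : -58 406
over   : -58 406 -58
drop   : -58 406
over   : -58 406 -58
mod    : -58 0
dup    : -58 0 0
-      : -58 0
+      : -58
-8     : -58 -8
swap   : -8 -58
-3     : -8 -58 -3
rot    : -58 -3 -8

[-58, -3, -8]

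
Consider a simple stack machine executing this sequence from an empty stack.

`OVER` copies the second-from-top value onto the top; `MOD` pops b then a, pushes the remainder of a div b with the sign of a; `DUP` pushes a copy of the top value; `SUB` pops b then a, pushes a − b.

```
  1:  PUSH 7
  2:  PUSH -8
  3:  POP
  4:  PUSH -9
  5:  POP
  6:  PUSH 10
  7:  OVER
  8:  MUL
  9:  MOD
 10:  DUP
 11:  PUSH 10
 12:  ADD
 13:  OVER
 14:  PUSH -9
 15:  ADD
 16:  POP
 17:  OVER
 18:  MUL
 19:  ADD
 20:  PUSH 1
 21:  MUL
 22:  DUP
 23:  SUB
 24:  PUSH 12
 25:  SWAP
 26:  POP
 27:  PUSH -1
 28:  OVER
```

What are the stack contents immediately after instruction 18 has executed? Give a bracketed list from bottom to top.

[7, 119]

PUSH 7   [7]
PUSH -8  [7, -8]
POP      [7]
PUSH -9  [7, -9]
POP      [7]
PUSH 10  [7, 10]
OVER     [7, 10, 7]
MUL      [7, 70]
MOD      [7]
DUP      [7, 7]
PUSH 10  [7, 7, 10]
ADD      [7, 17]
OVER     [7, 17, 7]
PUSH -9  [7, 17, 7, -9]
ADD      [7, 17, -2]
POP      [7, 17]
OVER     [7, 17, 7]
MUL      [7, 119]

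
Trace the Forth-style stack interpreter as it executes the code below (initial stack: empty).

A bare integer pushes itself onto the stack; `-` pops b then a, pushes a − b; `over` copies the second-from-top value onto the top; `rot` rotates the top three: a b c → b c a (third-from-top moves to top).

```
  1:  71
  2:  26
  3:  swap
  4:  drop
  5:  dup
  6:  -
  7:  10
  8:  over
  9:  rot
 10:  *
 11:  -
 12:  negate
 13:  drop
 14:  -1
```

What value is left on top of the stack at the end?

71      71
26      71 26
swap    26 71
drop    26
dup     26 26
-       0
10      0 10
over    0 10 0
rot     10 0 0
*       10 0
-       10
negate  -10
drop    (empty)
-1      -1

-1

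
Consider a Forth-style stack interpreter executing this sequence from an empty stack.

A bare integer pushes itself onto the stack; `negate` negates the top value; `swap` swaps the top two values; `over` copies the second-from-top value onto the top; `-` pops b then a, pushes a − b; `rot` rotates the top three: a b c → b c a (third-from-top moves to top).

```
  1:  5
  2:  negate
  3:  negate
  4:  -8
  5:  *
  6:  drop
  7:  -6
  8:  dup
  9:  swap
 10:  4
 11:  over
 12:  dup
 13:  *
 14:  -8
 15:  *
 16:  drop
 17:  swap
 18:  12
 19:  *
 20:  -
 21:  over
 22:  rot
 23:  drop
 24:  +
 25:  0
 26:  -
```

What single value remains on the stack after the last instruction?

70

5      -> [5]
negate -> [-5]
negate -> [5]
-8     -> [5, -8]
*      -> [-40]
drop   -> []
-6     -> [-6]
dup    -> [-6, -6]
swap   -> [-6, -6]
4      -> [-6, -6, 4]
over   -> [-6, -6, 4, -6]
dup    -> [-6, -6, 4, -6, -6]
*      -> [-6, -6, 4, 36]
-8     -> [-6, -6, 4, 36, -8]
*      -> [-6, -6, 4, -288]
drop   -> [-6, -6, 4]
swap   -> [-6, 4, -6]
12     -> [-6, 4, -6, 12]
*      -> [-6, 4, -72]
-      -> [-6, 76]
over   -> [-6, 76, -6]
rot    -> [76, -6, -6]
drop   -> [76, -6]
+      -> [70]
0      -> [70, 0]
-      -> [70]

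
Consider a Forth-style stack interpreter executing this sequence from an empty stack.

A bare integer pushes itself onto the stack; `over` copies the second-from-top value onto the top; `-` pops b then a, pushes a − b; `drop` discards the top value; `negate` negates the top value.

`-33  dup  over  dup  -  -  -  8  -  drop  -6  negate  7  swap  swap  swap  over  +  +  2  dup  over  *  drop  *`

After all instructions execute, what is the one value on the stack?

-33    : [-33]
dup    : [-33, -33]
over   : [-33, -33, -33]
dup    : [-33, -33, -33, -33]
-      : [-33, -33, 0]
-      : [-33, -33]
-      : [0]
8      : [0, 8]
-      : [-8]
drop   : []
-6     : [-6]
negate : [6]
7      : [6, 7]
swap   : [7, 6]
swap   : [6, 7]
swap   : [7, 6]
over   : [7, 6, 7]
+      : [7, 13]
+      : [20]
2      : [20, 2]
dup    : [20, 2, 2]
over   : [20, 2, 2, 2]
*      : [20, 2, 4]
drop   : [20, 2]
*      : [40]

40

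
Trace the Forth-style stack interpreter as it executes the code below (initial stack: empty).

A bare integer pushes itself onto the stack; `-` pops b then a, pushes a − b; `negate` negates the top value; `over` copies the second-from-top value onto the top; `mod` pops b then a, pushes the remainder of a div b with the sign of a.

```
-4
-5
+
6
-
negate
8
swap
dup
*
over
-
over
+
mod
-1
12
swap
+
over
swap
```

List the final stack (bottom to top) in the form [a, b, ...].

-4     → -4
-5     → -4 -5
+      → -9
6      → -9 6
-      → -15
negate → 15
8      → 15 8
swap   → 8 15
dup    → 8 15 15
*      → 8 225
over   → 8 225 8
-      → 8 217
over   → 8 217 8
+      → 8 225
mod    → 8
-1     → 8 -1
12     → 8 -1 12
swap   → 8 12 -1
+      → 8 11
over   → 8 11 8
swap   → 8 8 11

[8, 8, 11]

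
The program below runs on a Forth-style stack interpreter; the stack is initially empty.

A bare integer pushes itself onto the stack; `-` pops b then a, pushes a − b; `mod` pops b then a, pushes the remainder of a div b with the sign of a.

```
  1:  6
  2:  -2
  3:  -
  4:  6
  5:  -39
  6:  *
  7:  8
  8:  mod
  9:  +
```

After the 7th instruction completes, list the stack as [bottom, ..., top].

6   → [6]
-2  → [6, -2]
-   → [8]
6   → [8, 6]
-39 → [8, 6, -39]
*   → [8, -234]
8   → [8, -234, 8]

[8, -234, 8]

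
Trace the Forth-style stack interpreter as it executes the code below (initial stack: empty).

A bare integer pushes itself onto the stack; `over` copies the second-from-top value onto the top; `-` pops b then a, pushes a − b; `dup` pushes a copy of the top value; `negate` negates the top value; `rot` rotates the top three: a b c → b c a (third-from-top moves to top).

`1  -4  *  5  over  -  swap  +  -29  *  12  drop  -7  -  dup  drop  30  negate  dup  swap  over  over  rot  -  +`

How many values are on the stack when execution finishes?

3

1      → 1
-4     → 1 -4
*      → -4
5      → -4 5
over   → -4 5 -4
-      → -4 9
swap   → 9 -4
+      → 5
-29    → 5 -29
*      → -145
12     → -145 12
drop   → -145
-7     → -145 -7
-      → -138
dup    → -138 -138
drop   → -138
30     → -138 30
negate → -138 -30
dup    → -138 -30 -30
swap   → -138 -30 -30
over   → -138 -30 -30 -30
over   → -138 -30 -30 -30 -30
rot    → -138 -30 -30 -30 -30
-      → -138 -30 -30 0
+      → -138 -30 -30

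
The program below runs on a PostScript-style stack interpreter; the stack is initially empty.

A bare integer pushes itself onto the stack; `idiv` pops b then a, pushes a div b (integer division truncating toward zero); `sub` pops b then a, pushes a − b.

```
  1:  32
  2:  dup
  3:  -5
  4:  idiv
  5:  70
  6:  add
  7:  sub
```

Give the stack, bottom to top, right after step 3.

32  -> [32]
dup -> [32, 32]
-5  -> [32, 32, -5]

[32, 32, -5]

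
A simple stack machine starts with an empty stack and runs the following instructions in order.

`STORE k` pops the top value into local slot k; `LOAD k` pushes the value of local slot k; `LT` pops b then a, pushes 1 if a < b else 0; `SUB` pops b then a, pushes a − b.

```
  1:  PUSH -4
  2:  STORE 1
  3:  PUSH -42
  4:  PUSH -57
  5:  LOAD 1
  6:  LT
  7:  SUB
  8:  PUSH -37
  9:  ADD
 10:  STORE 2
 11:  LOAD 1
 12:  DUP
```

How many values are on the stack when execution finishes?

PUSH -4  : -4
STORE 1  : (empty)
PUSH -42 : -42
PUSH -57 : -42 -57
LOAD 1   : -42 -57 -4
LT       : -42 1
SUB      : -43
PUSH -37 : -43 -37
ADD      : -80
STORE 2  : (empty)
LOAD 1   : -4
DUP      : -4 -4

2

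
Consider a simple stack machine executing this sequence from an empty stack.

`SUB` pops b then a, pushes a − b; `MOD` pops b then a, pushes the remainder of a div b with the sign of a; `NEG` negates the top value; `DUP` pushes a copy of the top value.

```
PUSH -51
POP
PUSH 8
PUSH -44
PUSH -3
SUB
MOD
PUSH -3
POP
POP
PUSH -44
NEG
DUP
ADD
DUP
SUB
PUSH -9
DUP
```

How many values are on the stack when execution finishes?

3

PUSH -51  -51
POP       (empty)
PUSH 8    8
PUSH -44  8 -44
PUSH -3   8 -44 -3
SUB       8 -41
MOD       8
PUSH -3   8 -3
POP       8
POP       (empty)
PUSH -44  -44
NEG       44
DUP       44 44
ADD       88
DUP       88 88
SUB       0
PUSH -9   0 -9
DUP       0 -9 -9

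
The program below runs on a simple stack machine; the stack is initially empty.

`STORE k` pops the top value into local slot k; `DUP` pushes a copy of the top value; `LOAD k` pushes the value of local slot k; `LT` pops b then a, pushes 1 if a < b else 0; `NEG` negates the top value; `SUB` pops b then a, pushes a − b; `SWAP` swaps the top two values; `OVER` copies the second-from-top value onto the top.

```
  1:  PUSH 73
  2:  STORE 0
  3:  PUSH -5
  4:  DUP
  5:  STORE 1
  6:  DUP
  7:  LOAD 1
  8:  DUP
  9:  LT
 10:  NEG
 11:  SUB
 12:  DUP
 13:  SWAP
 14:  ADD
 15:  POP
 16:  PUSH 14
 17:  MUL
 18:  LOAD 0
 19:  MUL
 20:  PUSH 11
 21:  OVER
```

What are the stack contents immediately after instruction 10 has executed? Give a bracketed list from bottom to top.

[-5, -5, 0]

PUSH 73 → [73]
STORE 0 → []
PUSH -5 → [-5]
DUP     → [-5, -5]
STORE 1 → [-5]
DUP     → [-5, -5]
LOAD 1  → [-5, -5, -5]
DUP     → [-5, -5, -5, -5]
LT      → [-5, -5, 0]
NEG     → [-5, -5, 0]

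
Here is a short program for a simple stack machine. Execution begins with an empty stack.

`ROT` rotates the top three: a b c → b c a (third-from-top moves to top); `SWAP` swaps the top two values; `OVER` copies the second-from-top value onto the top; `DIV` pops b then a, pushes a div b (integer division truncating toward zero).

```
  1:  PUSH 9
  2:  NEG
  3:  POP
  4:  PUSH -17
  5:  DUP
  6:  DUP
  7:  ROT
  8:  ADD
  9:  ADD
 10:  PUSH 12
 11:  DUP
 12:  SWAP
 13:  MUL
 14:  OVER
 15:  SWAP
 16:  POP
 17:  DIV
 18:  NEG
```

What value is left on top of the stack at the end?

PUSH 9   → 9
NEG      → -9
POP      → (empty)
PUSH -17 → -17
DUP      → -17 -17
DUP      → -17 -17 -17
ROT      → -17 -17 -17
ADD      → -17 -34
ADD      → -51
PUSH 12  → -51 12
DUP      → -51 12 12
SWAP     → -51 12 12
MUL      → -51 144
OVER     → -51 144 -51
SWAP     → -51 -51 144
POP      → -51 -51
DIV      → 1
NEG      → -1

-1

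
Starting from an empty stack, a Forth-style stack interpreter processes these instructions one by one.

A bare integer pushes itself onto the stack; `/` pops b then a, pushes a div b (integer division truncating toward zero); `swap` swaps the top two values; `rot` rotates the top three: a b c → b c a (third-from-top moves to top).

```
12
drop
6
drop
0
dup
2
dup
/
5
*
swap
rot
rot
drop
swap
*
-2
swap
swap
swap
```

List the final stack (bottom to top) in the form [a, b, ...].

12    12
drop  (empty)
6     6
drop  (empty)
0     0
dup   0 0
2     0 0 2
dup   0 0 2 2
/     0 0 1
5     0 0 1 5
*     0 0 5
swap  0 5 0
rot   5 0 0
rot   0 0 5
drop  0 0
swap  0 0
*     0
-2    0 -2
swap  -2 0
swap  0 -2
swap  -2 0

[-2, 0]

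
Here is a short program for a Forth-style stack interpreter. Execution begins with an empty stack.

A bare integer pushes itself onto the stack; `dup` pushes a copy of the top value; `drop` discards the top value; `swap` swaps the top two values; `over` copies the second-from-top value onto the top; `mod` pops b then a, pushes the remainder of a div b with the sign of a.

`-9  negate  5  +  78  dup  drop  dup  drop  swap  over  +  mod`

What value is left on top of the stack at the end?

-9     → -9
negate → 9
5      → 9 5
+      → 14
78     → 14 78
dup    → 14 78 78
drop   → 14 78
dup    → 14 78 78
drop   → 14 78
swap   → 78 14
over   → 78 14 78
+      → 78 92
mod    → 78

78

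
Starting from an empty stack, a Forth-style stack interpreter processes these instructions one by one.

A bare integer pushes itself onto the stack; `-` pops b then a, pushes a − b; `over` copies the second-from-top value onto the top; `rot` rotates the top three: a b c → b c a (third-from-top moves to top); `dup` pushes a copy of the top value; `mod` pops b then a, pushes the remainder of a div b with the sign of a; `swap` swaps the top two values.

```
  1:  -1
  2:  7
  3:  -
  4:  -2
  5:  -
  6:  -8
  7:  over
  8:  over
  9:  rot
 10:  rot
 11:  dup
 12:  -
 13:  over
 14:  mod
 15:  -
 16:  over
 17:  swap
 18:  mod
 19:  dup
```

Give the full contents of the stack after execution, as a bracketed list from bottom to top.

[-6, -8, 0, 0]

-1   -> [-1]
7    -> [-1, 7]
-    -> [-8]
-2   -> [-8, -2]
-    -> [-6]
-8   -> [-6, -8]
over -> [-6, -8, -6]
over -> [-6, -8, -6, -8]
rot  -> [-6, -6, -8, -8]
rot  -> [-6, -8, -8, -6]
dup  -> [-6, -8, -8, -6, -6]
-    -> [-6, -8, -8, 0]
over -> [-6, -8, -8, 0, -8]
mod  -> [-6, -8, -8, 0]
-    -> [-6, -8, -8]
over -> [-6, -8, -8, -8]
swap -> [-6, -8, -8, -8]
mod  -> [-6, -8, 0]
dup  -> [-6, -8, 0, 0]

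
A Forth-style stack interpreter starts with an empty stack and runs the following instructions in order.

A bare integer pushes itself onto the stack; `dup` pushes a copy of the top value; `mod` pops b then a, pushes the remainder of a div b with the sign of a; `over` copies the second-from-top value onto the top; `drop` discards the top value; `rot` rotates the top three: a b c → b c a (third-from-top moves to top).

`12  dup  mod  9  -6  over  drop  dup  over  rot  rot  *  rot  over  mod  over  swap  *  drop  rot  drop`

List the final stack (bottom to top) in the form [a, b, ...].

12   : [12]
dup  : [12, 12]
mod  : [0]
9    : [0, 9]
-6   : [0, 9, -6]
over : [0, 9, -6, 9]
drop : [0, 9, -6]
dup  : [0, 9, -6, -6]
over : [0, 9, -6, -6, -6]
rot  : [0, 9, -6, -6, -6]
rot  : [0, 9, -6, -6, -6]
*    : [0, 9, -6, 36]
rot  : [0, -6, 36, 9]
over : [0, -6, 36, 9, 36]
mod  : [0, -6, 36, 9]
over : [0, -6, 36, 9, 36]
swap : [0, -6, 36, 36, 9]
*    : [0, -6, 36, 324]
drop : [0, -6, 36]
rot  : [-6, 36, 0]
drop : [-6, 36]

[-6, 36]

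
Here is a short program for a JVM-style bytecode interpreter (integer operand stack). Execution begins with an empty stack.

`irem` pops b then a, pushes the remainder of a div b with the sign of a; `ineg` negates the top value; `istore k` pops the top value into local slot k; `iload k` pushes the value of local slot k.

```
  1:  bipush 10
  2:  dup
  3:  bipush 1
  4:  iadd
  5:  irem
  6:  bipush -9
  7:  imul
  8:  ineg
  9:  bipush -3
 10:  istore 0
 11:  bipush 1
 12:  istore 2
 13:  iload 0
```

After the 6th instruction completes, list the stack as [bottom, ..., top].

bipush 10 -> [10]
dup       -> [10, 10]
bipush 1  -> [10, 10, 1]
iadd      -> [10, 11]
irem      -> [10]
bipush -9 -> [10, -9]

[10, -9]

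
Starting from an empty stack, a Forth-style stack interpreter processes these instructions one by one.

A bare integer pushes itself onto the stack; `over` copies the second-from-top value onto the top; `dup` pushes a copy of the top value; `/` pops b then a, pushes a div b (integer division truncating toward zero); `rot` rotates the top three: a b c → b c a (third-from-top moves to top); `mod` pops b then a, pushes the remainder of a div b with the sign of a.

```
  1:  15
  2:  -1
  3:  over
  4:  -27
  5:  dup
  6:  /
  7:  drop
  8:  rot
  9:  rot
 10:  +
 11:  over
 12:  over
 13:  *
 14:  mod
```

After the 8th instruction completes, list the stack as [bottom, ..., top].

15   : [15]
-1   : [15, -1]
over : [15, -1, 15]
-27  : [15, -1, 15, -27]
dup  : [15, -1, 15, -27, -27]
/    : [15, -1, 15, 1]
drop : [15, -1, 15]
rot  : [-1, 15, 15]

[-1, 15, 15]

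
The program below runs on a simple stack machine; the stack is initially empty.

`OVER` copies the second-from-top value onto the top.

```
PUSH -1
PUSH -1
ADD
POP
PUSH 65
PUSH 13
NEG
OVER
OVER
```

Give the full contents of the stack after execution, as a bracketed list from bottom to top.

PUSH -1 : [-1]
PUSH -1 : [-1, -1]
ADD     : [-2]
POP     : []
PUSH 65 : [65]
PUSH 13 : [65, 13]
NEG     : [65, -13]
OVER    : [65, -13, 65]
OVER    : [65, -13, 65, -13]

[65, -13, 65, -13]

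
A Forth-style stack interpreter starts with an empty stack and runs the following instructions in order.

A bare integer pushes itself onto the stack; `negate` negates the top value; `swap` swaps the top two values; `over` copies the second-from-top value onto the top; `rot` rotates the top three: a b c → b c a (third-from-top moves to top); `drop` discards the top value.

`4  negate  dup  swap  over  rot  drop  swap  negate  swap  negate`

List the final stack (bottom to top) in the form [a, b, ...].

[4, 4]

4      → [4]
negate → [-4]
dup    → [-4, -4]
swap   → [-4, -4]
over   → [-4, -4, -4]
rot    → [-4, -4, -4]
drop   → [-4, -4]
swap   → [-4, -4]
negate → [-4, 4]
swap   → [4, -4]
negate → [4, 4]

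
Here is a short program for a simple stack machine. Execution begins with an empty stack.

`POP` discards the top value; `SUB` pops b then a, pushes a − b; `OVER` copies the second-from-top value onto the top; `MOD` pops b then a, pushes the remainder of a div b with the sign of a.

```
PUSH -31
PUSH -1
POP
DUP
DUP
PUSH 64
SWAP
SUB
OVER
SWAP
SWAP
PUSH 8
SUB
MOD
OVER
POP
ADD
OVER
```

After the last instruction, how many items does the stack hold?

PUSH -31  -31
PUSH -1   -31 -1
POP       -31
DUP       -31 -31
DUP       -31 -31 -31
PUSH 64   -31 -31 -31 64
SWAP      -31 -31 64 -31
SUB       -31 -31 95
OVER      -31 -31 95 -31
SWAP      -31 -31 -31 95
SWAP      -31 -31 95 -31
PUSH 8    -31 -31 95 -31 8
SUB       -31 -31 95 -39
MOD       -31 -31 17
OVER      -31 -31 17 -31
POP       -31 -31 17
ADD       -31 -14
OVER      -31 -14 -31

3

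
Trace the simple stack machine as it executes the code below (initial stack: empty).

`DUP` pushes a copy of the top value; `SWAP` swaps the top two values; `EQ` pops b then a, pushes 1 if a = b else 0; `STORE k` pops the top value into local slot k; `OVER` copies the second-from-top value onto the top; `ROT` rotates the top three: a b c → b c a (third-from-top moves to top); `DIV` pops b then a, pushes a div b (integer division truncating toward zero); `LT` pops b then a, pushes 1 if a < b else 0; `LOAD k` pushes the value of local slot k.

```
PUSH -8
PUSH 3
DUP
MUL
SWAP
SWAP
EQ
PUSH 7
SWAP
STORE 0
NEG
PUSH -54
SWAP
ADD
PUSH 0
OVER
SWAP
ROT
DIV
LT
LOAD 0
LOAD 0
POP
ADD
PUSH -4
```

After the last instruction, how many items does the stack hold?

2

PUSH -8  : [-8]
PUSH 3   : [-8, 3]
DUP      : [-8, 3, 3]
MUL      : [-8, 9]
SWAP     : [9, -8]
SWAP     : [-8, 9]
EQ       : [0]
PUSH 7   : [0, 7]
SWAP     : [7, 0]
STORE 0  : [7]
NEG      : [-7]
PUSH -54 : [-7, -54]
SWAP     : [-54, -7]
ADD      : [-61]
PUSH 0   : [-61, 0]
OVER     : [-61, 0, -61]
SWAP     : [-61, -61, 0]
ROT      : [-61, 0, -61]
DIV      : [-61, 0]
LT       : [1]
LOAD 0   : [1, 0]
LOAD 0   : [1, 0, 0]
POP      : [1, 0]
ADD      : [1]
PUSH -4  : [1, -4]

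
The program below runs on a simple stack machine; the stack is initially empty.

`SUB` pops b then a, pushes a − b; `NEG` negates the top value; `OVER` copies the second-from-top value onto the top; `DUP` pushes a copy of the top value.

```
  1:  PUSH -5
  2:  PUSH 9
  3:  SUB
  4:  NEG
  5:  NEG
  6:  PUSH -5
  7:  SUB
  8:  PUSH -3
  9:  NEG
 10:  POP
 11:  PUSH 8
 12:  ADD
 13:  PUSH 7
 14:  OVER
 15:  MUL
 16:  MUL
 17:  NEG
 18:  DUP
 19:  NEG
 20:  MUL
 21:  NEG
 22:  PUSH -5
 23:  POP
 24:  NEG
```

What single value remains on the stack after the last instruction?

PUSH -5 : -5
PUSH 9  : -5 9
SUB     : -14
NEG     : 14
NEG     : -14
PUSH -5 : -14 -5
SUB     : -9
PUSH -3 : -9 -3
NEG     : -9 3
POP     : -9
PUSH 8  : -9 8
ADD     : -1
PUSH 7  : -1 7
OVER    : -1 7 -1
MUL     : -1 -7
MUL     : 7
NEG     : -7
DUP     : -7 -7
NEG     : -7 7
MUL     : -49
NEG     : 49
PUSH -5 : 49 -5
POP     : 49
NEG     : -49

-49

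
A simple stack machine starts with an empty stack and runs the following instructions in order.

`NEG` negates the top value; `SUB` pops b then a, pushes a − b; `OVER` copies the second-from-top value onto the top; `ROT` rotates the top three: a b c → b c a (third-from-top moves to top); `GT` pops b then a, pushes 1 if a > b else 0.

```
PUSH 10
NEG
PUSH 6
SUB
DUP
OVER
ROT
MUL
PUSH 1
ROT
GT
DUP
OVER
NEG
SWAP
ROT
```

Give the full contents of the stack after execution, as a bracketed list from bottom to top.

[256, -1, 1, 1]

PUSH 10  [10]
NEG      [-10]
PUSH 6   [-10, 6]
SUB      [-16]
DUP      [-16, -16]
OVER     [-16, -16, -16]
ROT      [-16, -16, -16]
MUL      [-16, 256]
PUSH 1   [-16, 256, 1]
ROT      [256, 1, -16]
GT       [256, 1]
DUP      [256, 1, 1]
OVER     [256, 1, 1, 1]
NEG      [256, 1, 1, -1]
SWAP     [256, 1, -1, 1]
ROT      [256, -1, 1, 1]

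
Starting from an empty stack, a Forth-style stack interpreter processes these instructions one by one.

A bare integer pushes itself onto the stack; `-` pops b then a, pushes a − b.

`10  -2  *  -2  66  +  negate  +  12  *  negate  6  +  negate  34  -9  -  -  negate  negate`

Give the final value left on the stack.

10      [10]
-2      [10, -2]
*       [-20]
-2      [-20, -2]
66      [-20, -2, 66]
+       [-20, 64]
negate  [-20, -64]
+       [-84]
12      [-84, 12]
*       [-1008]
negate  [1008]
6       [1008, 6]
+       [1014]
negate  [-1014]
34      [-1014, 34]
-9      [-1014, 34, -9]
-       [-1014, 43]
-       [-1057]
negate  [1057]
negate  [-1057]

-1057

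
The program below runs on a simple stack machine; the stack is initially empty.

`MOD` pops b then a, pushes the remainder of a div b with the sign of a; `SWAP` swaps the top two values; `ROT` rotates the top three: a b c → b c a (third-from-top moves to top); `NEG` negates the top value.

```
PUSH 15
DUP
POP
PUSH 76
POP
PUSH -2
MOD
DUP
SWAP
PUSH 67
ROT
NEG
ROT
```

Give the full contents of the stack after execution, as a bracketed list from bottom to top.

[67, -1, 1]

PUSH 15 : [15]
DUP     : [15, 15]
POP     : [15]
PUSH 76 : [15, 76]
POP     : [15]
PUSH -2 : [15, -2]
MOD     : [1]
DUP     : [1, 1]
SWAP    : [1, 1]
PUSH 67 : [1, 1, 67]
ROT     : [1, 67, 1]
NEG     : [1, 67, -1]
ROT     : [67, -1, 1]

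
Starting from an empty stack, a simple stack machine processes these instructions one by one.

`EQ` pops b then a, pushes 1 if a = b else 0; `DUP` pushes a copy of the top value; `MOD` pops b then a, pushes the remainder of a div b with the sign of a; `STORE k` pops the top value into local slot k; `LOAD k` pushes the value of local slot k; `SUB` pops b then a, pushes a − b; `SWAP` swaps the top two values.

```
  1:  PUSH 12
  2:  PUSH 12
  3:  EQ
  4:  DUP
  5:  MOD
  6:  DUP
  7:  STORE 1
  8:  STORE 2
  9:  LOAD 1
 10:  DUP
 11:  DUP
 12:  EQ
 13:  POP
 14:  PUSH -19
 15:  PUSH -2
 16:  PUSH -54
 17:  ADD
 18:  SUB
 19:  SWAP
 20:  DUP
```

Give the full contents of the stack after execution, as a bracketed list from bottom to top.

PUSH 12   12
PUSH 12   12 12
EQ        1
DUP       1 1
MOD       0
DUP       0 0
STORE 1   0
STORE 2   (empty)
LOAD 1    0
DUP       0 0
DUP       0 0 0
EQ        0 1
POP       0
PUSH -19  0 -19
PUSH -2   0 -19 -2
PUSH -54  0 -19 -2 -54
ADD       0 -19 -56
SUB       0 37
SWAP      37 0
DUP       37 0 0

[37, 0, 0]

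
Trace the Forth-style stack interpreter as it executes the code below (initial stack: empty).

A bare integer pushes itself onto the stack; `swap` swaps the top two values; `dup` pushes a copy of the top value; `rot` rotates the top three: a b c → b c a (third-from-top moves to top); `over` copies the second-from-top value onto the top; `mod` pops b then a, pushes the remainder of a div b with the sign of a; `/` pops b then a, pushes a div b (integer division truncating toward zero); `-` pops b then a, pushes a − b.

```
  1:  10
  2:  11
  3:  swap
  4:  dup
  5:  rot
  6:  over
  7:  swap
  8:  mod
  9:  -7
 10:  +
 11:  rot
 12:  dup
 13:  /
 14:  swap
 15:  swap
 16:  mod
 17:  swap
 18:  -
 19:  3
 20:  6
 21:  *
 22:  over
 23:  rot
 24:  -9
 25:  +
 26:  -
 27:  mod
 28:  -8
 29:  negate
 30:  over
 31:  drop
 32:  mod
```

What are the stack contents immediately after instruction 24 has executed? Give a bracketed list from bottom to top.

10   → 10
11   → 10 11
swap → 11 10
dup  → 11 10 10
rot  → 10 10 11
over → 10 10 11 10
swap → 10 10 10 11
mod  → 10 10 10
-7   → 10 10 10 -7
+    → 10 10 3
rot  → 10 3 10
dup  → 10 3 10 10
/    → 10 3 1
swap → 10 1 3
swap → 10 3 1
mod  → 10 0
swap → 0 10
-    → -10
3    → -10 3
6    → -10 3 6
*    → -10 18
over → -10 18 -10
rot  → 18 -10 -10
-9   → 18 -10 -10 -9

[18, -10, -10, -9]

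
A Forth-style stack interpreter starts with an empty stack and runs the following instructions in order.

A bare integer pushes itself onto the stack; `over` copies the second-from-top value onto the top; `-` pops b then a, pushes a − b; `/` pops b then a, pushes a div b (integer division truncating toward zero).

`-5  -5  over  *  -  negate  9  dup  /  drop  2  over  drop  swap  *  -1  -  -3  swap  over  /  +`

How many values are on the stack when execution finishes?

-5     : [-5]
-5     : [-5, -5]
over   : [-5, -5, -5]
*      : [-5, 25]
-      : [-30]
negate : [30]
9      : [30, 9]
dup    : [30, 9, 9]
/      : [30, 1]
drop   : [30]
2      : [30, 2]
over   : [30, 2, 30]
drop   : [30, 2]
swap   : [2, 30]
*      : [60]
-1     : [60, -1]
-      : [61]
-3     : [61, -3]
swap   : [-3, 61]
over   : [-3, 61, -3]
/      : [-3, -20]
+      : [-23]

1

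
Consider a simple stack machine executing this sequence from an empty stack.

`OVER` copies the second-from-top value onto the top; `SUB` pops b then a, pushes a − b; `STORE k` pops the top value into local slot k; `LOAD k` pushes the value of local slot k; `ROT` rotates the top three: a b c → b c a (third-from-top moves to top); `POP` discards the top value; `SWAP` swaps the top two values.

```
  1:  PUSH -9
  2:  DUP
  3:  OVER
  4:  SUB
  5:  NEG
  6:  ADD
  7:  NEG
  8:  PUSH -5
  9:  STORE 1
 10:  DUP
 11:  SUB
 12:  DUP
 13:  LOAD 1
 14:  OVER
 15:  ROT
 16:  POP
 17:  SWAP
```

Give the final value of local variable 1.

PUSH -9 -> [-9]
DUP     -> [-9, -9]
OVER    -> [-9, -9, -9]
SUB     -> [-9, 0]
NEG     -> [-9, 0]
ADD     -> [-9]
NEG     -> [9]
PUSH -5 -> [9, -5]
STORE 1 -> [9]
DUP     -> [9, 9]
SUB     -> [0]
DUP     -> [0, 0]
LOAD 1  -> [0, 0, -5]
OVER    -> [0, 0, -5, 0]
ROT     -> [0, -5, 0, 0]
POP     -> [0, -5, 0]
SWAP    -> [0, 0, -5]

-5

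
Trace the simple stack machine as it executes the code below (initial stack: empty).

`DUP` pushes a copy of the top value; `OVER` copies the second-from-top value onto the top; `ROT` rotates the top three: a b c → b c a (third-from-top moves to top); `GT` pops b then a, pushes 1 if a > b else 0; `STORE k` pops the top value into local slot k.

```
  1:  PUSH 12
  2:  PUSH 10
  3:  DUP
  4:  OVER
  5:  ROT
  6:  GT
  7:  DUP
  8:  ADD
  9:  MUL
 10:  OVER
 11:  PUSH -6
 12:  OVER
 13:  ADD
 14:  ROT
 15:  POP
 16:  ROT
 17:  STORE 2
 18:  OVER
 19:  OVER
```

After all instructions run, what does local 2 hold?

PUSH 12 : [12]
PUSH 10 : [12, 10]
DUP     : [12, 10, 10]
OVER    : [12, 10, 10, 10]
ROT     : [12, 10, 10, 10]
GT      : [12, 10, 0]
DUP     : [12, 10, 0, 0]
ADD     : [12, 10, 0]
MUL     : [12, 0]
OVER    : [12, 0, 12]
PUSH -6 : [12, 0, 12, -6]
OVER    : [12, 0, 12, -6, 12]
ADD     : [12, 0, 12, 6]
ROT     : [12, 12, 6, 0]
POP     : [12, 12, 6]
ROT     : [12, 6, 12]
STORE 2 : [12, 6]
OVER    : [12, 6, 12]
OVER    : [12, 6, 12, 6]

12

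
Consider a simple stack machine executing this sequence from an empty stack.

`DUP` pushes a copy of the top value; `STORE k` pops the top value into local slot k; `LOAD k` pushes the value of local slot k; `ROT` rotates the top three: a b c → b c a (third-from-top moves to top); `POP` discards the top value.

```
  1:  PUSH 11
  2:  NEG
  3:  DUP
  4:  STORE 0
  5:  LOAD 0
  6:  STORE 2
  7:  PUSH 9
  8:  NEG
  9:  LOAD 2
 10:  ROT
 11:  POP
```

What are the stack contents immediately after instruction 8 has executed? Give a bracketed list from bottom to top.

[-11, -9]

PUSH 11 -> 11
NEG     -> -11
DUP     -> -11 -11
STORE 0 -> -11
LOAD 0  -> -11 -11
STORE 2 -> -11
PUSH 9  -> -11 9
NEG     -> -11 -9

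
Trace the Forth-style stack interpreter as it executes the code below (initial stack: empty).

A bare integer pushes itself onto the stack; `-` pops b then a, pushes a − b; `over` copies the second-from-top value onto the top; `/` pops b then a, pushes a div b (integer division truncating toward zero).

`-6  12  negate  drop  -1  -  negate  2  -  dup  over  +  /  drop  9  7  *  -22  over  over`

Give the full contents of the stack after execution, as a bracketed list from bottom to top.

[63, -22, 63, -22]

-6     : [-6]
12     : [-6, 12]
negate : [-6, -12]
drop   : [-6]
-1     : [-6, -1]
-      : [-5]
negate : [5]
2      : [5, 2]
-      : [3]
dup    : [3, 3]
over   : [3, 3, 3]
+      : [3, 6]
/      : [0]
drop   : []
9      : [9]
7      : [9, 7]
*      : [63]
-22    : [63, -22]
over   : [63, -22, 63]
over   : [63, -22, 63, -22]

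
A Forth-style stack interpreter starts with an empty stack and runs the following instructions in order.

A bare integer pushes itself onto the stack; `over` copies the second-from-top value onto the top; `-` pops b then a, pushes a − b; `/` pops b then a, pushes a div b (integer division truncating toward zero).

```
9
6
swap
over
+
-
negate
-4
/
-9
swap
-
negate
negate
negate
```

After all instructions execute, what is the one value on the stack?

9       9
6       9 6
swap    6 9
over    6 9 6
+       6 15
-       -9
negate  9
-4      9 -4
/       -2
-9      -2 -9
swap    -9 -2
-       -7
negate  7
negate  -7
negate  7

7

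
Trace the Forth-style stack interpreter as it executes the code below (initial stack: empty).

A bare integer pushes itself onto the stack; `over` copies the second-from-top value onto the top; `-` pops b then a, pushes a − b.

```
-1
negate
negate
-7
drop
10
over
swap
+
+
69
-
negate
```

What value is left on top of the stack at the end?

-1     : -1
negate : 1
negate : -1
-7     : -1 -7
drop   : -1
10     : -1 10
over   : -1 10 -1
swap   : -1 -1 10
+      : -1 9
+      : 8
69     : 8 69
-      : -61
negate : 61

61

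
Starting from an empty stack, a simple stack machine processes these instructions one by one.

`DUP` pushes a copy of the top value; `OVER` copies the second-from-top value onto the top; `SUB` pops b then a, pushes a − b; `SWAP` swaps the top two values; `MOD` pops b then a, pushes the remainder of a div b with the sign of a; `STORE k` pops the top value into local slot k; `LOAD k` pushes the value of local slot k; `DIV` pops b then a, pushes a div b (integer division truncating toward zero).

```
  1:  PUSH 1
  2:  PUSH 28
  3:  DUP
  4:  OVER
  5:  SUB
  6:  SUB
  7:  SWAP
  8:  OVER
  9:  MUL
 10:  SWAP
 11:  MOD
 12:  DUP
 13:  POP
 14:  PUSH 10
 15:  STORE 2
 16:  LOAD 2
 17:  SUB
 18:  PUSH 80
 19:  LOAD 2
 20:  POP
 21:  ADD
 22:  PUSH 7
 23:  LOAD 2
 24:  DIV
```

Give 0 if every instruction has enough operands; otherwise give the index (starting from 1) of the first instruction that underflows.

0

PUSH 1  → [1]
PUSH 28 → [1, 28]
DUP     → [1, 28, 28]
OVER    → [1, 28, 28, 28]
SUB     → [1, 28, 0]
SUB     → [1, 28]
SWAP    → [28, 1]
OVER    → [28, 1, 28]
MUL     → [28, 28]
SWAP    → [28, 28]
MOD     → [0]
DUP     → [0, 0]
POP     → [0]
PUSH 10 → [0, 10]
STORE 2 → [0]
LOAD 2  → [0, 10]
SUB     → [-10]
PUSH 80 → [-10, 80]
LOAD 2  → [-10, 80, 10]
POP     → [-10, 80]
ADD     → [70]
PUSH 7  → [70, 7]
LOAD 2  → [70, 7, 10]
DIV     → [70, 0]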